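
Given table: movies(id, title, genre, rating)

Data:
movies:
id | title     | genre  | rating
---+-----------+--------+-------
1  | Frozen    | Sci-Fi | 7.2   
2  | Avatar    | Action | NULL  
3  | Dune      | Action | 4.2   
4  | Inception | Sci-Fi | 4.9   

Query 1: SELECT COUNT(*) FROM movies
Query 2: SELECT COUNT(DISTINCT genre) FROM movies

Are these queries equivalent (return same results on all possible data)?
No, not equivalent

Query 1 returns: [(4,)]
Query 2 returns: [(2,)]

Reason: COUNT(*) counts rows, COUNT(DISTINCT genre) counts unique genres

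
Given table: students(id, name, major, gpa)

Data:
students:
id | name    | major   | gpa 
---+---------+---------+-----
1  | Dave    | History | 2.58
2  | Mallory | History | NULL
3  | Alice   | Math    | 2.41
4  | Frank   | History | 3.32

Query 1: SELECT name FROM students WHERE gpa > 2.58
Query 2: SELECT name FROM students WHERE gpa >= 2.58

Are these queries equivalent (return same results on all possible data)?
No, not equivalent

Query 1 returns: [('Frank',)]
Query 2 returns: [('Dave',), ('Frank',)]

Reason: > vs >= gives different results when gpa = 2.58 exists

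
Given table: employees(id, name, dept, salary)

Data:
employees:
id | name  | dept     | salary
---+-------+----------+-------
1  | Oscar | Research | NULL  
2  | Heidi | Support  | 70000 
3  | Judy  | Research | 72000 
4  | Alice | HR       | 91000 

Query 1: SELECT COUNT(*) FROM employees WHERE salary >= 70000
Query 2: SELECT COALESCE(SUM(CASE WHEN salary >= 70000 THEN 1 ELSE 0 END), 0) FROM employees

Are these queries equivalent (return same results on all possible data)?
Yes, equivalent

Both queries return: [(3,)]

Reason: COUNT with WHERE vs conditional SUM (COALESCE handles empty-table NULL)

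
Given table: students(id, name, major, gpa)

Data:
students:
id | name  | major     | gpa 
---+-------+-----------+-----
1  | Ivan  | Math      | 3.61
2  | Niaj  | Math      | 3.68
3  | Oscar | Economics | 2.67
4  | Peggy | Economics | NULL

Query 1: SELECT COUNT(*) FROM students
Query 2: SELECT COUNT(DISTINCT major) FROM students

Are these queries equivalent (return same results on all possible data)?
No, not equivalent

Query 1 returns: [(4,)]
Query 2 returns: [(2,)]

Reason: COUNT(*) counts rows, COUNT(DISTINCT major) counts unique majors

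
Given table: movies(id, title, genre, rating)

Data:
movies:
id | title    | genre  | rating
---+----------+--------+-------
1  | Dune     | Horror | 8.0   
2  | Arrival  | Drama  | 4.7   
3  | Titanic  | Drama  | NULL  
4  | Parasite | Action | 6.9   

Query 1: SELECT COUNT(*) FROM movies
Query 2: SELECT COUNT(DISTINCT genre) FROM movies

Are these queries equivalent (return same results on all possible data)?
No, not equivalent

Query 1 returns: [(4,)]
Query 2 returns: [(3,)]

Reason: COUNT(*) counts rows, COUNT(DISTINCT genre) counts unique genres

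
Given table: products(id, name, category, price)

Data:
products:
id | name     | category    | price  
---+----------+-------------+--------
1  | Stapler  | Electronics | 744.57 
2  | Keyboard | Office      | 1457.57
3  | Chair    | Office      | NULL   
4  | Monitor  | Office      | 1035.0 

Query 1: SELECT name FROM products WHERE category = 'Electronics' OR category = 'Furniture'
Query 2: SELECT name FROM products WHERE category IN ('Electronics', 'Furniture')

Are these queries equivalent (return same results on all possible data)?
Yes, equivalent

Both queries return: [('Stapler',)]

Reason: OR vs IN are equivalent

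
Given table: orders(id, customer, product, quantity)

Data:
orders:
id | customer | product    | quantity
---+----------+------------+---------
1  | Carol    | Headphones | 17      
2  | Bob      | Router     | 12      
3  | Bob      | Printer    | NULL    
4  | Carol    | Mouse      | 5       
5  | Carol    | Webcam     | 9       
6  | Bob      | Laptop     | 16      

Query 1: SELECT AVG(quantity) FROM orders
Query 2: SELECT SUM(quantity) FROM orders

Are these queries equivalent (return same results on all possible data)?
No, not equivalent

Query 1 returns: [(11.8,)]
Query 2 returns: [(59,)]

Reason: AVG vs SUM give different aggregate values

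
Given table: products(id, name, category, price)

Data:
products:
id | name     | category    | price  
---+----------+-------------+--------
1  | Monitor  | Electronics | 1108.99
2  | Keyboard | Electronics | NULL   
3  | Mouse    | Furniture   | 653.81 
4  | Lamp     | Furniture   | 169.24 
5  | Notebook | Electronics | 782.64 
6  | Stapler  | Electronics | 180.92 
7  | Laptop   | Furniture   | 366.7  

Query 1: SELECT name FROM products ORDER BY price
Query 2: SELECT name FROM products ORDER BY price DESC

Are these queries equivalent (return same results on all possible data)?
No, not equivalent

Query 1 returns: [('Keyboard',), ('Lamp',), ('Stapler',), ('Laptop',), ('Mouse',), ('Notebook',), ('Monitor',)]
Query 2 returns: [('Monitor',), ('Notebook',), ('Mouse',), ('Laptop',), ('Stapler',), ('Lamp',), ('Keyboard',)]

Reason: ASC vs DESC gives opposite ordering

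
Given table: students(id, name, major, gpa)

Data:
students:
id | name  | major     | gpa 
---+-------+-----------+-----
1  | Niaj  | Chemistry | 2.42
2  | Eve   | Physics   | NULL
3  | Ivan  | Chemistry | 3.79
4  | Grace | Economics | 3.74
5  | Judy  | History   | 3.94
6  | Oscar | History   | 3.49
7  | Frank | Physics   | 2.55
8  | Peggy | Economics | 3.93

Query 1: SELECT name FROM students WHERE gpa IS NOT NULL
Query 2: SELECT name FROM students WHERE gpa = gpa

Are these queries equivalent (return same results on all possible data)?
Yes, equivalent

Both queries return: [('Frank',), ('Grace',), ('Ivan',), ('Judy',), ('Niaj',), ('Oscar',), ('Peggy',)]

Reason: IS NOT NULL vs self-equality (both exclude NULLs)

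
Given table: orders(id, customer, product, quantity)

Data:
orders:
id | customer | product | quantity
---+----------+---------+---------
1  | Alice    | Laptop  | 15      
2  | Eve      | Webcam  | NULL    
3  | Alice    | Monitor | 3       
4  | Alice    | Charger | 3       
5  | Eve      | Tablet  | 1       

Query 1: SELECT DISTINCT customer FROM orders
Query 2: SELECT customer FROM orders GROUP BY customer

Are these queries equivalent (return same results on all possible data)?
Yes, equivalent

Both queries return: [('Alice',), ('Eve',)]

Reason: Both get unique customers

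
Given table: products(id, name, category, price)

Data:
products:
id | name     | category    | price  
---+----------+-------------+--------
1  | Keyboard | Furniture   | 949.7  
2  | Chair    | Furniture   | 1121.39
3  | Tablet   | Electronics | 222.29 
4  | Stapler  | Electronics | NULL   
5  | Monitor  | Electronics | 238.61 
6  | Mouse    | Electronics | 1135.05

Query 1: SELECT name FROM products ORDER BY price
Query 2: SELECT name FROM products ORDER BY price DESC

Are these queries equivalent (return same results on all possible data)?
No, not equivalent

Query 1 returns: [('Stapler',), ('Tablet',), ('Monitor',), ('Keyboard',), ('Chair',), ('Mouse',)]
Query 2 returns: [('Mouse',), ('Chair',), ('Keyboard',), ('Monitor',), ('Tablet',), ('Stapler',)]

Reason: ASC vs DESC gives opposite ordering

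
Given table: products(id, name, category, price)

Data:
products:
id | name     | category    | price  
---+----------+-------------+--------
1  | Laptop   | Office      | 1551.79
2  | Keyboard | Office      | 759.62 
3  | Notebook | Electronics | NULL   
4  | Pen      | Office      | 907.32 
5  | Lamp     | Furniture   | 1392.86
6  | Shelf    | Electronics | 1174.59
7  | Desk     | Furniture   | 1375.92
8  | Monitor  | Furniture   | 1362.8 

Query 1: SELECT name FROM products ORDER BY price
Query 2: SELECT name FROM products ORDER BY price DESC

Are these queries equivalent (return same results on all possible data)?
No, not equivalent

Query 1 returns: [('Notebook',), ('Keyboard',), ('Pen',), ('Shelf',), ('Monitor',), ('Desk',), ('Lamp',), ('Laptop',)]
Query 2 returns: [('Laptop',), ('Lamp',), ('Desk',), ('Monitor',), ('Shelf',), ('Pen',), ('Keyboard',), ('Notebook',)]

Reason: ASC vs DESC gives opposite ordering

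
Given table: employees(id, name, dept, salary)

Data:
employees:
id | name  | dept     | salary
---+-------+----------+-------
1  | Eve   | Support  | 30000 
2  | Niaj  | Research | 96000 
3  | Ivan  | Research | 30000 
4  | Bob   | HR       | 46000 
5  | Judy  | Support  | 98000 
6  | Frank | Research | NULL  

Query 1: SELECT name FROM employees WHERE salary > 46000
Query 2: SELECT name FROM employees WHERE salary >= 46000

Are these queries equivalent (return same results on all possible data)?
No, not equivalent

Query 1 returns: [('Niaj',), ('Judy',)]
Query 2 returns: [('Niaj',), ('Bob',), ('Judy',)]

Reason: > vs >= gives different results when salary = 46000 exists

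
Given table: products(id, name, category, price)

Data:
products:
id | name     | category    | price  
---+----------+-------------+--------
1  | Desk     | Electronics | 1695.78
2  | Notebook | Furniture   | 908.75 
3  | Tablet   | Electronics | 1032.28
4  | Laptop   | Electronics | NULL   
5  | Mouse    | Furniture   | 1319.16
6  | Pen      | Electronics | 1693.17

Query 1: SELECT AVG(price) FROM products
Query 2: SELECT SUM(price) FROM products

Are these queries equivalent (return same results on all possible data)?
No, not equivalent

Query 1 returns: [(1329.828,)]
Query 2 returns: [(6649.14,)]

Reason: AVG vs SUM give different aggregate values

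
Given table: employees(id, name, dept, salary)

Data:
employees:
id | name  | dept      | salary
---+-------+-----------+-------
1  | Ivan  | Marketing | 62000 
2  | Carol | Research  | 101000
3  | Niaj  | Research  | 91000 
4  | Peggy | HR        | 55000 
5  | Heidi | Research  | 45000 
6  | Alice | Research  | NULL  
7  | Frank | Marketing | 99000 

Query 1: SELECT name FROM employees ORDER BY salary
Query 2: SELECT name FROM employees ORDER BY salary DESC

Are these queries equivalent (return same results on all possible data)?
No, not equivalent

Query 1 returns: [('Alice',), ('Heidi',), ('Peggy',), ('Ivan',), ('Niaj',), ('Frank',), ('Carol',)]
Query 2 returns: [('Carol',), ('Frank',), ('Niaj',), ('Ivan',), ('Peggy',), ('Heidi',), ('Alice',)]

Reason: ASC vs DESC gives opposite ordering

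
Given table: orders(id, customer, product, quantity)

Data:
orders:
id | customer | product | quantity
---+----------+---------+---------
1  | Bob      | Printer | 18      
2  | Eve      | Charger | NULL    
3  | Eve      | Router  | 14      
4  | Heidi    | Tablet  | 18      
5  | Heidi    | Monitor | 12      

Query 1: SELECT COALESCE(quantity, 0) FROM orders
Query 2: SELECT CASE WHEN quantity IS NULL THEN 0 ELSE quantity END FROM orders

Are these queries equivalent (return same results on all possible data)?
Yes, equivalent

Both queries return: [(0,), (12,), (14,), (18,), (18,)]

Reason: COALESCE vs CASE for NULL handling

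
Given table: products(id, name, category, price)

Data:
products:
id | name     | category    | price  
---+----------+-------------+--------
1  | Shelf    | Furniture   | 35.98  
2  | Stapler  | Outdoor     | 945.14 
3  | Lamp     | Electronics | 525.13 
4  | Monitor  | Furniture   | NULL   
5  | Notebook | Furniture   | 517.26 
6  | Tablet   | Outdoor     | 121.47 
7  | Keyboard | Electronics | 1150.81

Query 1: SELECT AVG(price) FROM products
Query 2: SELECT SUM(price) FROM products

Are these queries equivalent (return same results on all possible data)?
No, not equivalent

Query 1 returns: [(549.2983333333333,)]
Query 2 returns: [(3295.79,)]

Reason: AVG vs SUM give different aggregate values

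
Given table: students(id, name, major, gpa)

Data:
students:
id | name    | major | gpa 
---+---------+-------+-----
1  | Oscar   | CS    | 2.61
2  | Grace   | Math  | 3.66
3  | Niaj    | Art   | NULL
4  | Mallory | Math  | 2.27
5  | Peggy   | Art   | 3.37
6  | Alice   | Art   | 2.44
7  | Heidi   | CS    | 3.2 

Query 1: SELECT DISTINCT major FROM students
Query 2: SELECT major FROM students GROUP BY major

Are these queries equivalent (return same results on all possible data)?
Yes, equivalent

Both queries return: [('Art',), ('CS',), ('Math',)]

Reason: Both get unique majors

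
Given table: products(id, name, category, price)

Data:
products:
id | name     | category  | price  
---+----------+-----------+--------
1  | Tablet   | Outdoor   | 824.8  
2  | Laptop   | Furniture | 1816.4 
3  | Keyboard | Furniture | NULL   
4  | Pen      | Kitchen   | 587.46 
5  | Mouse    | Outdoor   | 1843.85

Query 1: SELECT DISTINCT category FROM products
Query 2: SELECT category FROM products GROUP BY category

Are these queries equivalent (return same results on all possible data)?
Yes, equivalent

Both queries return: [('Furniture',), ('Kitchen',), ('Outdoor',)]

Reason: Both get unique categorys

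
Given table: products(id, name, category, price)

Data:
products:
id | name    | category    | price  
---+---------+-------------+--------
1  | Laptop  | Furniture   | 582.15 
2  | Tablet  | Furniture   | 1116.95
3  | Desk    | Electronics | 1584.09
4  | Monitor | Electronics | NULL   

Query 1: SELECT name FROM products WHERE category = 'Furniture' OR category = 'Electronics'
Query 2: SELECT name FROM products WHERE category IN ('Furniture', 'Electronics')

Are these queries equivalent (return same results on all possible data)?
Yes, equivalent

Both queries return: [('Desk',), ('Laptop',), ('Monitor',), ('Tablet',)]

Reason: OR vs IN are equivalent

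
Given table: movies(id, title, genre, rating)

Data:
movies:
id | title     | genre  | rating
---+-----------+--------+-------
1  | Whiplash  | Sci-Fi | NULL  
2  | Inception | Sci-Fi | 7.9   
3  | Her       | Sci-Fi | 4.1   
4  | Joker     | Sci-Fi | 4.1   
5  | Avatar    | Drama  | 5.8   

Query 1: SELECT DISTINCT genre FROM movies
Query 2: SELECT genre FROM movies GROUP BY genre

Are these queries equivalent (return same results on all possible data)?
Yes, equivalent

Both queries return: [('Drama',), ('Sci-Fi',)]

Reason: Both get unique genres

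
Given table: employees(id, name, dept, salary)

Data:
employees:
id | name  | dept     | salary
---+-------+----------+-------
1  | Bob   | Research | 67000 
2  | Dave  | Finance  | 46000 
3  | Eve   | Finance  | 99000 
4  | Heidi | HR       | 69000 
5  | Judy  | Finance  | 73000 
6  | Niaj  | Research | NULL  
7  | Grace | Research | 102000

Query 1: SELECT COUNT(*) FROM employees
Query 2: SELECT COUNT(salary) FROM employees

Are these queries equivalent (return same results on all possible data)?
No, not equivalent

Query 1 returns: [(7,)]
Query 2 returns: [(6,)]

Reason: COUNT(*) includes NULLs, COUNT(column) excludes them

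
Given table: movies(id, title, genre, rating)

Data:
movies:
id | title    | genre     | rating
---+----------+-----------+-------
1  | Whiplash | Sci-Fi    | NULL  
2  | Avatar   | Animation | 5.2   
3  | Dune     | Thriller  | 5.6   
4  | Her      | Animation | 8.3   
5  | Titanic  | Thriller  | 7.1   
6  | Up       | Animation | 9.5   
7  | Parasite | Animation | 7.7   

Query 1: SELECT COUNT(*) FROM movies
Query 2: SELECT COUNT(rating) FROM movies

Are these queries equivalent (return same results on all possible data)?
No, not equivalent

Query 1 returns: [(7,)]
Query 2 returns: [(6,)]

Reason: COUNT(*) includes NULLs, COUNT(column) excludes them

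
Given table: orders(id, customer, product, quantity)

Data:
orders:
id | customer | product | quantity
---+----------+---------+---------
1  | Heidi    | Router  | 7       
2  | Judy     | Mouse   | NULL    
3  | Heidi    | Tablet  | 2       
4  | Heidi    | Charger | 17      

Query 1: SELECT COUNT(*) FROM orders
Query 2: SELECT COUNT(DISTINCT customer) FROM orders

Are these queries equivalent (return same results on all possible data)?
No, not equivalent

Query 1 returns: [(4,)]
Query 2 returns: [(2,)]

Reason: COUNT(*) counts rows, COUNT(DISTINCT customer) counts unique customers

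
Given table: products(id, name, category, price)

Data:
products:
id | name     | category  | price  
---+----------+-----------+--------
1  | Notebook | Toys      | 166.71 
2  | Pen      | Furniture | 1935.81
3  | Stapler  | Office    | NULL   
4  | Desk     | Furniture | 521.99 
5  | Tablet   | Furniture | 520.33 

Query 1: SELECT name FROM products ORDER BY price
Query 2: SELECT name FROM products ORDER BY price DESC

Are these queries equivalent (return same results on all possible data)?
No, not equivalent

Query 1 returns: [('Stapler',), ('Notebook',), ('Tablet',), ('Desk',), ('Pen',)]
Query 2 returns: [('Pen',), ('Desk',), ('Tablet',), ('Notebook',), ('Stapler',)]

Reason: ASC vs DESC gives opposite ordering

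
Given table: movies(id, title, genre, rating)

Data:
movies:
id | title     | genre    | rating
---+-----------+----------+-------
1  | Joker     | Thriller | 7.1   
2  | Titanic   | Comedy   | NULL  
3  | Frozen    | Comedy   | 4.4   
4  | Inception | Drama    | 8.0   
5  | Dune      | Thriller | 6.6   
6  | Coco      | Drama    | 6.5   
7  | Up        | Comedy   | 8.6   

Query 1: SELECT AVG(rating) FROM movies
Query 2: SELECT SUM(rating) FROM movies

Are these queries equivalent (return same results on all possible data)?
No, not equivalent

Query 1 returns: [(6.866666666666667,)]
Query 2 returns: [(41.2,)]

Reason: AVG vs SUM give different aggregate values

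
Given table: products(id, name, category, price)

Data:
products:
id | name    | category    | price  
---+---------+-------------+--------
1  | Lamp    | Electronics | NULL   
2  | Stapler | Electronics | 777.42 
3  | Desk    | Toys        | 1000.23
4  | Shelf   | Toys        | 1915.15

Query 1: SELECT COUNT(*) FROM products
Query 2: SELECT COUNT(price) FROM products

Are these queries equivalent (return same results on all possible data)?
No, not equivalent

Query 1 returns: [(4,)]
Query 2 returns: [(3,)]

Reason: COUNT(*) includes NULLs, COUNT(column) excludes them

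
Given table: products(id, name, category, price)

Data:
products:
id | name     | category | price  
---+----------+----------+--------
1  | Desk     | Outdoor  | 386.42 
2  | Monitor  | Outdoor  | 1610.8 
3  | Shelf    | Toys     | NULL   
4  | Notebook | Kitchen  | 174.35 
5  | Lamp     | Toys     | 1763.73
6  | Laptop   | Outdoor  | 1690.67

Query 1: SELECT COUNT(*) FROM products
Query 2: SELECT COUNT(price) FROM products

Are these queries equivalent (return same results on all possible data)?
No, not equivalent

Query 1 returns: [(6,)]
Query 2 returns: [(5,)]

Reason: COUNT(*) includes NULLs, COUNT(column) excludes them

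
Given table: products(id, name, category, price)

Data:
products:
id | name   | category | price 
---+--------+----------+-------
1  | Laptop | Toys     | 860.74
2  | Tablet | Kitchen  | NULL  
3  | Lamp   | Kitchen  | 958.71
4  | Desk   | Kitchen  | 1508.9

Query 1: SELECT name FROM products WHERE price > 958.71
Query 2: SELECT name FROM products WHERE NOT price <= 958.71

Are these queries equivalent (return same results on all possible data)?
Yes, equivalent

Both queries return: [('Desk',)]

Reason: Both filter price > 958.71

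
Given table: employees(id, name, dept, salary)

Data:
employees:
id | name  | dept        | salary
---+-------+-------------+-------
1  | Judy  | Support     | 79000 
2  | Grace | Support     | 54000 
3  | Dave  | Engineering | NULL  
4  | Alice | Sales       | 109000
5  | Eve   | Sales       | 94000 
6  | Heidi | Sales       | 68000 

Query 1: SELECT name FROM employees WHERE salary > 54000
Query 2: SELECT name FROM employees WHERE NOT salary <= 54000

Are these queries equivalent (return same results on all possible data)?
Yes, equivalent

Both queries return: [('Alice',), ('Eve',), ('Heidi',), ('Judy',)]

Reason: Both filter salary > 54000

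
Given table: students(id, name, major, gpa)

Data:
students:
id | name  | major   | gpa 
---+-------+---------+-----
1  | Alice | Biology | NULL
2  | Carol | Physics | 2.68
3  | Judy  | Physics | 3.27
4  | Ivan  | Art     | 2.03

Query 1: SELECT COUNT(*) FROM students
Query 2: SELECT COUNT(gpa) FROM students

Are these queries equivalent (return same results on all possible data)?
No, not equivalent

Query 1 returns: [(4,)]
Query 2 returns: [(3,)]

Reason: COUNT(*) includes NULLs, COUNT(column) excludes them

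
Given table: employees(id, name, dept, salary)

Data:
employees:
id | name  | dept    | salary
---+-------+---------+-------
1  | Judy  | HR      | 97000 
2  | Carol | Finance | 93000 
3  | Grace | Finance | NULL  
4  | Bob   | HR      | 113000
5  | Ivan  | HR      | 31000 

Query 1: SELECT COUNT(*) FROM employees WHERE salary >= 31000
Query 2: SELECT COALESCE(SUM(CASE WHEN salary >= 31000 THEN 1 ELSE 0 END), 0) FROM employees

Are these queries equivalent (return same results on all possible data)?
Yes, equivalent

Both queries return: [(4,)]

Reason: COUNT with WHERE vs conditional SUM (COALESCE handles empty-table NULL)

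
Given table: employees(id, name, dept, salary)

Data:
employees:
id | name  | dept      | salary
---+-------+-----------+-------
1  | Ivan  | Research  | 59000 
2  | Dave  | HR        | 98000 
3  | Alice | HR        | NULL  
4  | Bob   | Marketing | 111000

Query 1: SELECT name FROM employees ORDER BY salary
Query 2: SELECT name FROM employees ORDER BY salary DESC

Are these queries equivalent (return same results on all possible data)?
No, not equivalent

Query 1 returns: [('Alice',), ('Ivan',), ('Dave',), ('Bob',)]
Query 2 returns: [('Bob',), ('Dave',), ('Ivan',), ('Alice',)]

Reason: ASC vs DESC gives opposite ordering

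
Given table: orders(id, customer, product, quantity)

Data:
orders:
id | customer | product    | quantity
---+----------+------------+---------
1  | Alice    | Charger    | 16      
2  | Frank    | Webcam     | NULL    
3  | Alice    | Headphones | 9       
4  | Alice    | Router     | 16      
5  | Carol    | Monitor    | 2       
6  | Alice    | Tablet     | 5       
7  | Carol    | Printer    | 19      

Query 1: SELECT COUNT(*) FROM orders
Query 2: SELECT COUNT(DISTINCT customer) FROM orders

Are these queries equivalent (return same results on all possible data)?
No, not equivalent

Query 1 returns: [(7,)]
Query 2 returns: [(3,)]

Reason: COUNT(*) counts rows, COUNT(DISTINCT customer) counts unique customers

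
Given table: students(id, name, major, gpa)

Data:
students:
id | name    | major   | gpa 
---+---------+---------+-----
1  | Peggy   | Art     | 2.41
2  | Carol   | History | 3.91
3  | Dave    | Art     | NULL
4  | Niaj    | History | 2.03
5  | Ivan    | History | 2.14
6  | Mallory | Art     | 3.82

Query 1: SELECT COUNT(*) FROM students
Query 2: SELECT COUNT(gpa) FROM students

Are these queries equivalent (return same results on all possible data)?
No, not equivalent

Query 1 returns: [(6,)]
Query 2 returns: [(5,)]

Reason: COUNT(*) includes NULLs, COUNT(column) excludes them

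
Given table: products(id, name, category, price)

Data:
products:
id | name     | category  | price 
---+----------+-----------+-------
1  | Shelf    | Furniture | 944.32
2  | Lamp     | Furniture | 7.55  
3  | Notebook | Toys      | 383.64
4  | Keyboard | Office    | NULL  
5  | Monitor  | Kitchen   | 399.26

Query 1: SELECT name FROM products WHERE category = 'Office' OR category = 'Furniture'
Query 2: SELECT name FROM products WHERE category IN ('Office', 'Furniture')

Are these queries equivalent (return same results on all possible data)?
Yes, equivalent

Both queries return: [('Keyboard',), ('Lamp',), ('Shelf',)]

Reason: OR vs IN are equivalent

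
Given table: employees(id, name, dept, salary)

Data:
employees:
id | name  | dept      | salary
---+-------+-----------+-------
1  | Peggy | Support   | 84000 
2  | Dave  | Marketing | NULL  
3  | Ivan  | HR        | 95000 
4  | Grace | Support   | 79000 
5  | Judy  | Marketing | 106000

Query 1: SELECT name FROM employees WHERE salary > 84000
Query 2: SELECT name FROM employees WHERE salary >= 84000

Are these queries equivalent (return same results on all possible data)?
No, not equivalent

Query 1 returns: [('Ivan',), ('Judy',)]
Query 2 returns: [('Peggy',), ('Ivan',), ('Judy',)]

Reason: > vs >= gives different results when salary = 84000 exists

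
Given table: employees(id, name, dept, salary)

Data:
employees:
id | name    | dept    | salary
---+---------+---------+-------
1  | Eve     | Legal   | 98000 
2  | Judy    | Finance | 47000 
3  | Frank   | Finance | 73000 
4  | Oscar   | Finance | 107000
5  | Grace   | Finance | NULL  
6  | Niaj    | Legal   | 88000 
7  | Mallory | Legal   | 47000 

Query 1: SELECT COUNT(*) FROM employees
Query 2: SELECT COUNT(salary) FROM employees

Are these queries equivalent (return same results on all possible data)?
No, not equivalent

Query 1 returns: [(7,)]
Query 2 returns: [(6,)]

Reason: COUNT(*) includes NULLs, COUNT(column) excludes them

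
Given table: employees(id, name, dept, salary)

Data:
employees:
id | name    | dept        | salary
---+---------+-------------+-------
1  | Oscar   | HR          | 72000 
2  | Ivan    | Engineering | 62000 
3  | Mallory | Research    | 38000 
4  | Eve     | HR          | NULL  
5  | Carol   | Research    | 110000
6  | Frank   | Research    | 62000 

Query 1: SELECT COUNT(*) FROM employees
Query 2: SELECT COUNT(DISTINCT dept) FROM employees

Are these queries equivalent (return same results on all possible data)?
No, not equivalent

Query 1 returns: [(6,)]
Query 2 returns: [(3,)]

Reason: COUNT(*) counts rows, COUNT(DISTINCT dept) counts unique depts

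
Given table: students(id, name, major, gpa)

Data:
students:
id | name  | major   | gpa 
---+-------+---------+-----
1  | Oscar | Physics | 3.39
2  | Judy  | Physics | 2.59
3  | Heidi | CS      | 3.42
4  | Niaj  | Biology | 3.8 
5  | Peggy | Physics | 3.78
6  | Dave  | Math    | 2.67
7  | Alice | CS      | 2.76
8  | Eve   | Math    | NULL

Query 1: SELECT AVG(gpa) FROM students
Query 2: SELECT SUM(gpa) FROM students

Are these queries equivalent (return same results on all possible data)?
No, not equivalent

Query 1 returns: [(3.2014285714285715,)]
Query 2 returns: [(22.41,)]

Reason: AVG vs SUM give different aggregate values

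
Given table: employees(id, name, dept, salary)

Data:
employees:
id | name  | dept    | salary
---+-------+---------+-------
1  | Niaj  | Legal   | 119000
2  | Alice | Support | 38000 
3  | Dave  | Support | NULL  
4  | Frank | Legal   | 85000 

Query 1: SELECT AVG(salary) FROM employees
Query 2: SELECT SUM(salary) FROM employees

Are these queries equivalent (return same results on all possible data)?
No, not equivalent

Query 1 returns: [(80666.66666666667,)]
Query 2 returns: [(242000,)]

Reason: AVG vs SUM give different aggregate values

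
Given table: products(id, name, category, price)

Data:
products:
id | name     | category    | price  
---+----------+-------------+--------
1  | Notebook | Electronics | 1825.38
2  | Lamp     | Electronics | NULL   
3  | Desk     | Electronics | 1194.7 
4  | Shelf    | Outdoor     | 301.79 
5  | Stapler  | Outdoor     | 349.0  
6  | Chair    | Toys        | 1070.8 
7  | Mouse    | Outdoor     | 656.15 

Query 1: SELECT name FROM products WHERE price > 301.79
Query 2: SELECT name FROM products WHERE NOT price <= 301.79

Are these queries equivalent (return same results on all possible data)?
Yes, equivalent

Both queries return: [('Chair',), ('Desk',), ('Mouse',), ('Notebook',), ('Stapler',)]

Reason: Both filter price > 301.79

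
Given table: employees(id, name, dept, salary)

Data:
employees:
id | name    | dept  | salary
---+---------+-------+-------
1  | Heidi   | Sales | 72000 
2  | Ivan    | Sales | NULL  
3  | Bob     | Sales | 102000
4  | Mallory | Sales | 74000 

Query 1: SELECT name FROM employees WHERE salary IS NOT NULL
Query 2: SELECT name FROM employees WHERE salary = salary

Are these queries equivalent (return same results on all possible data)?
Yes, equivalent

Both queries return: [('Bob',), ('Heidi',), ('Mallory',)]

Reason: IS NOT NULL vs self-equality (both exclude NULLs)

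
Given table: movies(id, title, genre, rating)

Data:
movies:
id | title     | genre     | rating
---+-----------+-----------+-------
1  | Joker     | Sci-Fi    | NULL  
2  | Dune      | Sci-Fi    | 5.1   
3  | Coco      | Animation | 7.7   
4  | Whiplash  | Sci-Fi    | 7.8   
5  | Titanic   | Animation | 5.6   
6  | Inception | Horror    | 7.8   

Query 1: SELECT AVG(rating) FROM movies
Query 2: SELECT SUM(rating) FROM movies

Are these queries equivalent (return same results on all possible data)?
No, not equivalent

Query 1 returns: [(6.8,)]
Query 2 returns: [(34.0,)]

Reason: AVG vs SUM give different aggregate values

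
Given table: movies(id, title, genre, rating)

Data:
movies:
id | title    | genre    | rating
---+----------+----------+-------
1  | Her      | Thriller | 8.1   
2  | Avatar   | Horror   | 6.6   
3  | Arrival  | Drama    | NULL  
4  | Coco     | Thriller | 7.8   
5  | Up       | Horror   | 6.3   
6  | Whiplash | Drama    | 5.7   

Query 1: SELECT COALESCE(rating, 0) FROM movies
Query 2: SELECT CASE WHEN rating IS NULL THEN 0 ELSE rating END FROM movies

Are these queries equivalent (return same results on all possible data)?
Yes, equivalent

Both queries return: [(0,), (5.7,), (6.3,), (6.6,), (7.8,), (8.1,)]

Reason: COALESCE vs CASE for NULL handling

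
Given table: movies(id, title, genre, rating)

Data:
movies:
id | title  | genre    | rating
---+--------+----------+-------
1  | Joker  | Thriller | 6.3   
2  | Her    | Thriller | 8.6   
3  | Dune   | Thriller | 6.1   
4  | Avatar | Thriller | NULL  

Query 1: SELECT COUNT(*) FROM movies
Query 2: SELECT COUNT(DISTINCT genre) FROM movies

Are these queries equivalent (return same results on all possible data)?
No, not equivalent

Query 1 returns: [(4,)]
Query 2 returns: [(1,)]

Reason: COUNT(*) counts rows, COUNT(DISTINCT genre) counts unique genres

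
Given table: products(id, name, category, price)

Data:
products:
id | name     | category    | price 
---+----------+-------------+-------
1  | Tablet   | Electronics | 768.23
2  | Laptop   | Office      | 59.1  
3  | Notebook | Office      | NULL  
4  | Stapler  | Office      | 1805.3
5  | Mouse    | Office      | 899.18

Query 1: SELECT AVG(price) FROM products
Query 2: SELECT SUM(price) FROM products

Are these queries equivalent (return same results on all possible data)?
No, not equivalent

Query 1 returns: [(882.9525,)]
Query 2 returns: [(3531.81,)]

Reason: AVG vs SUM give different aggregate values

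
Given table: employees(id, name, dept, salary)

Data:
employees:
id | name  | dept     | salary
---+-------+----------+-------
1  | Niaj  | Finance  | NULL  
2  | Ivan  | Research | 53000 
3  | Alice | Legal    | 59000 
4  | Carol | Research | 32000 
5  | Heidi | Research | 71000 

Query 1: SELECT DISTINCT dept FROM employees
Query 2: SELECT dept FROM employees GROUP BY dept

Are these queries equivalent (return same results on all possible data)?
Yes, equivalent

Both queries return: [('Finance',), ('Legal',), ('Research',)]

Reason: Both get unique depts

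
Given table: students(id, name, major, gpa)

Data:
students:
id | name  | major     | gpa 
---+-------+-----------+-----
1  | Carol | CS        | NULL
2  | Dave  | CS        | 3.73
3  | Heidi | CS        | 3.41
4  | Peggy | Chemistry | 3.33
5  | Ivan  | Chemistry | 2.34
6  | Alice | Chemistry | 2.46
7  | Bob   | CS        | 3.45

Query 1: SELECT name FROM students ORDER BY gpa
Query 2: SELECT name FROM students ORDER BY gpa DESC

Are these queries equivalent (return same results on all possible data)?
No, not equivalent

Query 1 returns: [('Carol',), ('Ivan',), ('Alice',), ('Peggy',), ('Heidi',), ('Bob',), ('Dave',)]
Query 2 returns: [('Dave',), ('Bob',), ('Heidi',), ('Peggy',), ('Alice',), ('Ivan',), ('Carol',)]

Reason: ASC vs DESC gives opposite ordering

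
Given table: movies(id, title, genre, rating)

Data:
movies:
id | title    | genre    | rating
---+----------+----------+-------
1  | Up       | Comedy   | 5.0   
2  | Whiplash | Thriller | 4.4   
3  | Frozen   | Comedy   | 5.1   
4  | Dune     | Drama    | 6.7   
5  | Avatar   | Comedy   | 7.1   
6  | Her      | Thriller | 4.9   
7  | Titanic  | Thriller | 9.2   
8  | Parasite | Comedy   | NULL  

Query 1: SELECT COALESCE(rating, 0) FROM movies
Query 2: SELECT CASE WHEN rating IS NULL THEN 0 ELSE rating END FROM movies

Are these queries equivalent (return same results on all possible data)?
Yes, equivalent

Both queries return: [(0,), (4.4,), (4.9,), (5.0,), (5.1,), (6.7,), (7.1,), (9.2,)]

Reason: COALESCE vs CASE for NULL handling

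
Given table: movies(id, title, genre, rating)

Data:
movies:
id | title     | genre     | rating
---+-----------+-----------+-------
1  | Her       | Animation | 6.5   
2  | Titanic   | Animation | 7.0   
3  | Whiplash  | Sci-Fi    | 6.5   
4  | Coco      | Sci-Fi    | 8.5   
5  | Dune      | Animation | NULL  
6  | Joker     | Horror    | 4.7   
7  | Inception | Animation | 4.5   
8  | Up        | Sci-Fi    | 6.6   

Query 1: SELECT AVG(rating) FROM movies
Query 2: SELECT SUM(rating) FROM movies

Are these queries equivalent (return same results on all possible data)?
No, not equivalent

Query 1 returns: [(6.328571428571428,)]
Query 2 returns: [(44.3,)]

Reason: AVG vs SUM give different aggregate values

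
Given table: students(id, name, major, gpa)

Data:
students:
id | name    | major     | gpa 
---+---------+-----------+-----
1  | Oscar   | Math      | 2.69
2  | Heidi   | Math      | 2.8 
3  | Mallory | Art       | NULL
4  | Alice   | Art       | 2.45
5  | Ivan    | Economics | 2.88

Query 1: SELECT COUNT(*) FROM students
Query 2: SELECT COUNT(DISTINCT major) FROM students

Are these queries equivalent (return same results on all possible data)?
No, not equivalent

Query 1 returns: [(5,)]
Query 2 returns: [(3,)]

Reason: COUNT(*) counts rows, COUNT(DISTINCT major) counts unique majors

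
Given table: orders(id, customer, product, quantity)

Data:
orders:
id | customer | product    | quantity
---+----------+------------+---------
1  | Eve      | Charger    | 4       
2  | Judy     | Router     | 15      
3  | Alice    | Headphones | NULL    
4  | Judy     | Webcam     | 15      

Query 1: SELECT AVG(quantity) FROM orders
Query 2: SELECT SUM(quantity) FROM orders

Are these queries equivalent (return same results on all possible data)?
No, not equivalent

Query 1 returns: [(11.333333333333334,)]
Query 2 returns: [(34,)]

Reason: AVG vs SUM give different aggregate values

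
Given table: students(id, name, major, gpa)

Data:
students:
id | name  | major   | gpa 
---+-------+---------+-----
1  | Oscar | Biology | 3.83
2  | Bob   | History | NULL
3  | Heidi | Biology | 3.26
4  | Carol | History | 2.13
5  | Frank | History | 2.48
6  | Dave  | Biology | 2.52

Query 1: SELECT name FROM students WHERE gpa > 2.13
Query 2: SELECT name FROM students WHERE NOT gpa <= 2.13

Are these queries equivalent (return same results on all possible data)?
Yes, equivalent

Both queries return: [('Dave',), ('Frank',), ('Heidi',), ('Oscar',)]

Reason: Both filter gpa > 2.13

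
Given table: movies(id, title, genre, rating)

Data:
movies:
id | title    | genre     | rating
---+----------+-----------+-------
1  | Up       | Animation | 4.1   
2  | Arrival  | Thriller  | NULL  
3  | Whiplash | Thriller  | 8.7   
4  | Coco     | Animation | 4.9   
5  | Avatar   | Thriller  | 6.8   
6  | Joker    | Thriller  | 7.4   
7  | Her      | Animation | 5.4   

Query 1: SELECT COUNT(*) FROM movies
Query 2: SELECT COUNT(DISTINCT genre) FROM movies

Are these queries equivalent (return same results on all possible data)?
No, not equivalent

Query 1 returns: [(7,)]
Query 2 returns: [(2,)]

Reason: COUNT(*) counts rows, COUNT(DISTINCT genre) counts unique genres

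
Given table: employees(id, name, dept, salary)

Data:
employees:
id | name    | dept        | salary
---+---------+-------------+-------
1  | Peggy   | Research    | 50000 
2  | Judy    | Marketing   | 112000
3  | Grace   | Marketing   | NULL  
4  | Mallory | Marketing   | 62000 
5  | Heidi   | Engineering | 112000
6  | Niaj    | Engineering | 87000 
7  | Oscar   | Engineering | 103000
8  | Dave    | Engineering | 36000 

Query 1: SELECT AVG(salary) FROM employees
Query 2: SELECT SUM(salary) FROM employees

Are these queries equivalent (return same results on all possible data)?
No, not equivalent

Query 1 returns: [(80285.71428571429,)]
Query 2 returns: [(562000,)]

Reason: AVG vs SUM give different aggregate values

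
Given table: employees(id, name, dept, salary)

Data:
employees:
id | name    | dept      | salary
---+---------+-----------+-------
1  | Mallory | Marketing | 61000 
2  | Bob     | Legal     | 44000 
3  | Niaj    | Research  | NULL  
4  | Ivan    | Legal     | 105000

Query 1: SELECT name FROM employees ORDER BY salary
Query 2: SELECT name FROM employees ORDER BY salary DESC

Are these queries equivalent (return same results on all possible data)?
No, not equivalent

Query 1 returns: [('Niaj',), ('Bob',), ('Mallory',), ('Ivan',)]
Query 2 returns: [('Ivan',), ('Mallory',), ('Bob',), ('Niaj',)]

Reason: ASC vs DESC gives opposite ordering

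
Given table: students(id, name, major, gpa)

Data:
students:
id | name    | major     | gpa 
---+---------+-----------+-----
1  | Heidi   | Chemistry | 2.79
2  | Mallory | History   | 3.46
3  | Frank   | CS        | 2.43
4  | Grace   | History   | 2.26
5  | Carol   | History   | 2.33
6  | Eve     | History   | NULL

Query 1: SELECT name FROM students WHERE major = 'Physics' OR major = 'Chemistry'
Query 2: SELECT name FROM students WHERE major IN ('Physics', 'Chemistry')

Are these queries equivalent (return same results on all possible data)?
Yes, equivalent

Both queries return: [('Heidi',)]

Reason: OR vs IN are equivalent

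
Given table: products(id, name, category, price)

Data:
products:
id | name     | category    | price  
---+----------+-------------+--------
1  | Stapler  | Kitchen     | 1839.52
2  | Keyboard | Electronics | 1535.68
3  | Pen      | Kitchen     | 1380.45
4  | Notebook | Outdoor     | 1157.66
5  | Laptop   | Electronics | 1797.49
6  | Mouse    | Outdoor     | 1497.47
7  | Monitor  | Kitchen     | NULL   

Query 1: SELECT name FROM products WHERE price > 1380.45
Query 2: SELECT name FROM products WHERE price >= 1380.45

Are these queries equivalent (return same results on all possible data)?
No, not equivalent

Query 1 returns: [('Stapler',), ('Keyboard',), ('Laptop',), ('Mouse',)]
Query 2 returns: [('Stapler',), ('Keyboard',), ('Pen',), ('Laptop',), ('Mouse',)]

Reason: > vs >= gives different results when price = 1380.45 exists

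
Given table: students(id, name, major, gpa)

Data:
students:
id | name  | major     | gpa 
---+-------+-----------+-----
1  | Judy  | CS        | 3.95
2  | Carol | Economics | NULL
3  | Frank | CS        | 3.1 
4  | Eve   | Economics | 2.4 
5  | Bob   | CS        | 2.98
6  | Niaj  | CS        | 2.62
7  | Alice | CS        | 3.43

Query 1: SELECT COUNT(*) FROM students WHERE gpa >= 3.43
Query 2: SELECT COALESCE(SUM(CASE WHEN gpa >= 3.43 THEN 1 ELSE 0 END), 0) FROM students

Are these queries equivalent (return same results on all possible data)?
Yes, equivalent

Both queries return: [(2,)]

Reason: COUNT with WHERE vs conditional SUM (COALESCE handles empty-table NULL)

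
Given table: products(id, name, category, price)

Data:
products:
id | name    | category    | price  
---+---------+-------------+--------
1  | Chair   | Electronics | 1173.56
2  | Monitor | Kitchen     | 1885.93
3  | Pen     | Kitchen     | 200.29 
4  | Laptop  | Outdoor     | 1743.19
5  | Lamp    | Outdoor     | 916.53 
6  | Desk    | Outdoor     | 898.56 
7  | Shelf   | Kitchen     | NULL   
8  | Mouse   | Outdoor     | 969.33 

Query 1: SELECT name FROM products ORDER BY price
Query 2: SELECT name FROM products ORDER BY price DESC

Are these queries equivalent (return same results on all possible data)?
No, not equivalent

Query 1 returns: [('Shelf',), ('Pen',), ('Desk',), ('Lamp',), ('Mouse',), ('Chair',), ('Laptop',), ('Monitor',)]
Query 2 returns: [('Monitor',), ('Laptop',), ('Chair',), ('Mouse',), ('Lamp',), ('Desk',), ('Pen',), ('Shelf',)]

Reason: ASC vs DESC gives opposite ordering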